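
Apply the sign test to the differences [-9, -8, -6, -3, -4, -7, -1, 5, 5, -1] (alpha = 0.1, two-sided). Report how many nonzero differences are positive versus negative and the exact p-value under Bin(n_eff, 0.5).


Step 1: Discard zero differences. Original n = 10; n_eff = number of nonzero differences = 10.
Nonzero differences (with sign): -9, -8, -6, -3, -4, -7, -1, +5, +5, -1
Step 2: Count signs: positive = 2, negative = 8.
Step 3: Under H0: P(positive) = 0.5, so the number of positives S ~ Bin(10, 0.5).
Step 4: Two-sided exact p-value = sum of Bin(10,0.5) probabilities at or below the observed probability = 0.109375.
Step 5: alpha = 0.1. fail to reject H0.

n_eff = 10, pos = 2, neg = 8, p = 0.109375, fail to reject H0.


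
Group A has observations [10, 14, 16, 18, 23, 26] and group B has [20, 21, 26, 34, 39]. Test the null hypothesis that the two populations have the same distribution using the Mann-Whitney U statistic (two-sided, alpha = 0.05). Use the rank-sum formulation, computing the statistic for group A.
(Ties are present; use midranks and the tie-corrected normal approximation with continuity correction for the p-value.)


Step 1: Combine and sort all 11 observations; assign midranks.
sorted (value, group): (10,X), (14,X), (16,X), (18,X), (20,Y), (21,Y), (23,X), (26,X), (26,Y), (34,Y), (39,Y)
ranks: 10->1, 14->2, 16->3, 18->4, 20->5, 21->6, 23->7, 26->8.5, 26->8.5, 34->10, 39->11
Step 2: Rank sum for X: R1 = 1 + 2 + 3 + 4 + 7 + 8.5 = 25.5.
Step 3: U_X = R1 - n1(n1+1)/2 = 25.5 - 6*7/2 = 25.5 - 21 = 4.5.
       U_Y = n1*n2 - U_X = 30 - 4.5 = 25.5.
Step 4: Ties are present, so use the tie-corrected normal approximation (with continuity correction) for the p-value.
Step 5: p-value = 0.067264; compare to alpha = 0.05. fail to reject H0.

U_X = 4.5, p = 0.067264, fail to reject H0 at alpha = 0.05.


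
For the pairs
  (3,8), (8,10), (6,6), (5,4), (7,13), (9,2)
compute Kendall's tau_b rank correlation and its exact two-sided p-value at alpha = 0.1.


Step 1: Enumerate the 15 unordered pairs (i,j) with i<j and classify each by sign(x_j-x_i) * sign(y_j-y_i).
  (1,2):dx=+5,dy=+2->C; (1,3):dx=+3,dy=-2->D; (1,4):dx=+2,dy=-4->D; (1,5):dx=+4,dy=+5->C
  (1,6):dx=+6,dy=-6->D; (2,3):dx=-2,dy=-4->C; (2,4):dx=-3,dy=-6->C; (2,5):dx=-1,dy=+3->D
  (2,6):dx=+1,dy=-8->D; (3,4):dx=-1,dy=-2->C; (3,5):dx=+1,dy=+7->C; (3,6):dx=+3,dy=-4->D
  (4,5):dx=+2,dy=+9->C; (4,6):dx=+4,dy=-2->D; (5,6):dx=+2,dy=-11->D
Step 2: C = 7, D = 8, total pairs = 15.
Step 3: tau = (C - D)/(n(n-1)/2) = (7 - 8)/15 = -0.066667.
Step 4: Exact two-sided p-value (enumerate n! = 720 permutations of y under H0): p = 1.000000.
Step 5: alpha = 0.1. fail to reject H0.

tau_b = -0.0667 (C=7, D=8), p = 1.000000, fail to reject H0.


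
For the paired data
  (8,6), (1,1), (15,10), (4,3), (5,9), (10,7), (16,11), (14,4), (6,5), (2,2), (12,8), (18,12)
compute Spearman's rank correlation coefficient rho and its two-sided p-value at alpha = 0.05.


Step 1: Rank x and y separately (midranks; no ties here).
rank(x): 8->6, 1->1, 15->10, 4->3, 5->4, 10->7, 16->11, 14->9, 6->5, 2->2, 12->8, 18->12
rank(y): 6->6, 1->1, 10->10, 3->3, 9->9, 7->7, 11->11, 4->4, 5->5, 2->2, 8->8, 12->12
Step 2: d_i = R_x(i) - R_y(i); compute d_i^2.
  (6-6)^2=0, (1-1)^2=0, (10-10)^2=0, (3-3)^2=0, (4-9)^2=25, (7-7)^2=0, (11-11)^2=0, (9-4)^2=25, (5-5)^2=0, (2-2)^2=0, (8-8)^2=0, (12-12)^2=0
sum(d^2) = 50.
Step 3: rho = 1 - 6*50 / (12*(12^2 - 1)) = 1 - 300/1716 = 0.825175.
Step 4: Under H0, t = rho * sqrt((n-2)/(1-rho^2)) = 4.6195 ~ t(10).
Step 5: Two-sided p-value from the t-distribution with 10 df = 0.000951.
Step 6: alpha = 0.05. reject H0.

rho = 0.8252, p = 0.000951, reject H0 at alpha = 0.05.


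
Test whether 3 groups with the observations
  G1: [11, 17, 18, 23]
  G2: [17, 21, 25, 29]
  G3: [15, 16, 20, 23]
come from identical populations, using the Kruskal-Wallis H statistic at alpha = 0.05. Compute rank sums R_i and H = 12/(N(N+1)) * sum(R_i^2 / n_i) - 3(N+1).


Step 1: Combine all N = 12 observations and assign midranks.
sorted (value, group, rank): (11,G1,1), (15,G3,2), (16,G3,3), (17,G1,4.5), (17,G2,4.5), (18,G1,6), (20,G3,7), (21,G2,8), (23,G1,9.5), (23,G3,9.5), (25,G2,11), (29,G2,12)
Step 2: Sum ranks within each group.
R_1 = 21 (n_1 = 4)
R_2 = 35.5 (n_2 = 4)
R_3 = 21.5 (n_3 = 4)
Step 3: H = 12/(N(N+1)) * sum(R_i^2/n_i) - 3(N+1)
     = 12/(12*13) * (21^2/4 + 35.5^2/4 + 21.5^2/4) - 3*13
     = 0.076923 * 540.875 - 39
     = 2.605769.
Step 4: Ties present; correction factor C = 1 - 12/(12^3 - 12) = 0.993007. Corrected H = 2.605769 / 0.993007 = 2.624120.
Step 5: Under H0, H ~ chi^2(2); p-value = 0.269265.
Step 6: alpha = 0.05. fail to reject H0.

H = 2.6241, df = 2, p = 0.269265, fail to reject H0.


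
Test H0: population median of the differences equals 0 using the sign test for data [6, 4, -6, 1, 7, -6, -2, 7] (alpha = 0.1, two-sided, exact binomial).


Step 1: Discard zero differences. Original n = 8; n_eff = number of nonzero differences = 8.
Nonzero differences (with sign): +6, +4, -6, +1, +7, -6, -2, +7
Step 2: Count signs: positive = 5, negative = 3.
Step 3: Under H0: P(positive) = 0.5, so the number of positives S ~ Bin(8, 0.5).
Step 4: Two-sided exact p-value = sum of Bin(8,0.5) probabilities at or below the observed probability = 0.726562.
Step 5: alpha = 0.1. fail to reject H0.

n_eff = 8, pos = 5, neg = 3, p = 0.726562, fail to reject H0.


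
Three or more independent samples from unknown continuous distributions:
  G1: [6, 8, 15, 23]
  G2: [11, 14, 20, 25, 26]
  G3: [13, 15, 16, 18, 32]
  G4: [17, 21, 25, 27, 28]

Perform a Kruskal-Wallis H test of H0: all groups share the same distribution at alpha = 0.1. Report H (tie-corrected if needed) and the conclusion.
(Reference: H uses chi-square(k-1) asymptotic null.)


Step 1: Combine all N = 19 observations and assign midranks.
sorted (value, group, rank): (6,G1,1), (8,G1,2), (11,G2,3), (13,G3,4), (14,G2,5), (15,G1,6.5), (15,G3,6.5), (16,G3,8), (17,G4,9), (18,G3,10), (20,G2,11), (21,G4,12), (23,G1,13), (25,G2,14.5), (25,G4,14.5), (26,G2,16), (27,G4,17), (28,G4,18), (32,G3,19)
Step 2: Sum ranks within each group.
R_1 = 22.5 (n_1 = 4)
R_2 = 49.5 (n_2 = 5)
R_3 = 47.5 (n_3 = 5)
R_4 = 70.5 (n_4 = 5)
Step 3: H = 12/(N(N+1)) * sum(R_i^2/n_i) - 3(N+1)
     = 12/(19*20) * (22.5^2/4 + 49.5^2/5 + 47.5^2/5 + 70.5^2/5) - 3*20
     = 0.031579 * 2061.91 - 60
     = 5.113026.
Step 4: Ties present; correction factor C = 1 - 12/(19^3 - 19) = 0.998246. Corrected H = 5.113026 / 0.998246 = 5.122012.
Step 5: Under H0, H ~ chi^2(3); p-value = 0.163078.
Step 6: alpha = 0.1. fail to reject H0.

H = 5.1220, df = 3, p = 0.163078, fail to reject H0.


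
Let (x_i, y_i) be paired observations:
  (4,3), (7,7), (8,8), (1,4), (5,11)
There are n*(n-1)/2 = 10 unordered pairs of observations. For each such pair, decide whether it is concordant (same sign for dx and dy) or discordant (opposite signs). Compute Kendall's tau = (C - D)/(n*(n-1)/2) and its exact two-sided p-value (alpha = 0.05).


Step 1: Enumerate the 10 unordered pairs (i,j) with i<j and classify each by sign(x_j-x_i) * sign(y_j-y_i).
  (1,2):dx=+3,dy=+4->C; (1,3):dx=+4,dy=+5->C; (1,4):dx=-3,dy=+1->D; (1,5):dx=+1,dy=+8->C
  (2,3):dx=+1,dy=+1->C; (2,4):dx=-6,dy=-3->C; (2,5):dx=-2,dy=+4->D; (3,4):dx=-7,dy=-4->C
  (3,5):dx=-3,dy=+3->D; (4,5):dx=+4,dy=+7->C
Step 2: C = 7, D = 3, total pairs = 10.
Step 3: tau = (C - D)/(n(n-1)/2) = (7 - 3)/10 = 0.400000.
Step 4: Exact two-sided p-value (enumerate n! = 120 permutations of y under H0): p = 0.483333.
Step 5: alpha = 0.05. fail to reject H0.

tau_b = 0.4000 (C=7, D=3), p = 0.483333, fail to reject H0.


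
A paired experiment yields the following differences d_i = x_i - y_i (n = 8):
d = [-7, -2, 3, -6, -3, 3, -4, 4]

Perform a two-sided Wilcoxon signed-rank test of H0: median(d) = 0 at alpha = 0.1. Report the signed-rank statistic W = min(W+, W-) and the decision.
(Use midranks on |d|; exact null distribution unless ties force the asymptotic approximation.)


Step 1: Drop any zero differences (none here) and take |d_i|.
|d| = [7, 2, 3, 6, 3, 3, 4, 4]
Step 2: Midrank |d_i| (ties get averaged ranks).
ranks: |7|->8, |2|->1, |3|->3, |6|->7, |3|->3, |3|->3, |4|->5.5, |4|->5.5
Step 3: Attach original signs; sum ranks with positive sign and with negative sign.
W+ = 3 + 3 + 5.5 = 11.5
W- = 8 + 1 + 7 + 3 + 5.5 = 24.5
(Check: W+ + W- = 36 should equal n(n+1)/2 = 36.)
Step 4: Test statistic W = min(W+, W-) = 11.5.
Step 5: Ties in |d|, so use the tie-corrected normal approximation.
        E[W] = n(n+1)/4 = 8*9/4 = 18.
        Tie groups: |d|=3 (t=3), |d|=4 (t=2); sum(t^3 - t) = 30.
        Var[W] = n(n+1)(2n+1)/24 - sum(t^3-t)/48 = 1224/24 - 30/48 = 50.375.
        z = (W - E[W]) / sqrt(Var[W]) = (11.5 - 18) / 7.0975 = -0.9158.
        Two-sided p = 2*Phi(z) = 0.359766.
Step 6: alpha = 0.1. fail to reject H0.

W+ = 11.5, W- = 24.5, W = min = 11.5, p = 0.359766, fail to reject H0.


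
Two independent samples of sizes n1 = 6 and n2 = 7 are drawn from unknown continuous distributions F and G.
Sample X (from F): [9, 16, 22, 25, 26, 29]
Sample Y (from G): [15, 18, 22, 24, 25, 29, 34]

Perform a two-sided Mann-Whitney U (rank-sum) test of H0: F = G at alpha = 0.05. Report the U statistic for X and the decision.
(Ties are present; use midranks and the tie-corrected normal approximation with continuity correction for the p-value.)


Step 1: Combine and sort all 13 observations; assign midranks.
sorted (value, group): (9,X), (15,Y), (16,X), (18,Y), (22,X), (22,Y), (24,Y), (25,X), (25,Y), (26,X), (29,X), (29,Y), (34,Y)
ranks: 9->1, 15->2, 16->3, 18->4, 22->5.5, 22->5.5, 24->7, 25->8.5, 25->8.5, 26->10, 29->11.5, 29->11.5, 34->13
Step 2: Rank sum for X: R1 = 1 + 3 + 5.5 + 8.5 + 10 + 11.5 = 39.5.
Step 3: U_X = R1 - n1(n1+1)/2 = 39.5 - 6*7/2 = 39.5 - 21 = 18.5.
       U_Y = n1*n2 - U_X = 42 - 18.5 = 23.5.
Step 4: Ties are present, so use the tie-corrected normal approximation (with continuity correction) for the p-value.
Step 5: p-value = 0.774190; compare to alpha = 0.05. fail to reject H0.

U_X = 18.5, p = 0.774190, fail to reject H0 at alpha = 0.05.


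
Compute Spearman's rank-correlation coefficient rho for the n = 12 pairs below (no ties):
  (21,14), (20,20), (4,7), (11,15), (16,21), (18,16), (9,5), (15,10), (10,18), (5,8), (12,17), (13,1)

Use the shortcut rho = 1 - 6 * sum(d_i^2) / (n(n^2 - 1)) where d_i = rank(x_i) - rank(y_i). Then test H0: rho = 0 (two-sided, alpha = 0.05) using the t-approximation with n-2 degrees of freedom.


Step 1: Rank x and y separately (midranks; no ties here).
rank(x): 21->12, 20->11, 4->1, 11->5, 16->9, 18->10, 9->3, 15->8, 10->4, 5->2, 12->6, 13->7
rank(y): 14->6, 20->11, 7->3, 15->7, 21->12, 16->8, 5->2, 10->5, 18->10, 8->4, 17->9, 1->1
Step 2: d_i = R_x(i) - R_y(i); compute d_i^2.
  (12-6)^2=36, (11-11)^2=0, (1-3)^2=4, (5-7)^2=4, (9-12)^2=9, (10-8)^2=4, (3-2)^2=1, (8-5)^2=9, (4-10)^2=36, (2-4)^2=4, (6-9)^2=9, (7-1)^2=36
sum(d^2) = 152.
Step 3: rho = 1 - 6*152 / (12*(12^2 - 1)) = 1 - 912/1716 = 0.468531.
Step 4: Under H0, t = rho * sqrt((n-2)/(1-rho^2)) = 1.6771 ~ t(10).
Step 5: Two-sided p-value from the t-distribution with 10 df = 0.124455.
Step 6: alpha = 0.05. fail to reject H0.

rho = 0.4685, p = 0.124455, fail to reject H0 at alpha = 0.05.


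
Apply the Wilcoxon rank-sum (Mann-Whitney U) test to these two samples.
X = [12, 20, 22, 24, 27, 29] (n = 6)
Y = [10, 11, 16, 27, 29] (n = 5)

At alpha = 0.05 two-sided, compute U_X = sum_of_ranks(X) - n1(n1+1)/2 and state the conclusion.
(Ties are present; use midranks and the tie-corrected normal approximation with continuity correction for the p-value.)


Step 1: Combine and sort all 11 observations; assign midranks.
sorted (value, group): (10,Y), (11,Y), (12,X), (16,Y), (20,X), (22,X), (24,X), (27,X), (27,Y), (29,X), (29,Y)
ranks: 10->1, 11->2, 12->3, 16->4, 20->5, 22->6, 24->7, 27->8.5, 27->8.5, 29->10.5, 29->10.5
Step 2: Rank sum for X: R1 = 3 + 5 + 6 + 7 + 8.5 + 10.5 = 40.
Step 3: U_X = R1 - n1(n1+1)/2 = 40 - 6*7/2 = 40 - 21 = 19.
       U_Y = n1*n2 - U_X = 30 - 19 = 11.
Step 4: Ties are present, so use the tie-corrected normal approximation (with continuity correction) for the p-value.
Step 5: p-value = 0.520916; compare to alpha = 0.05. fail to reject H0.

U_X = 19, p = 0.520916, fail to reject H0 at alpha = 0.05.


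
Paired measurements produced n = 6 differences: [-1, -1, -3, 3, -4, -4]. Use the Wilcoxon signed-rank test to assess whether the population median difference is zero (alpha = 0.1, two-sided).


Step 1: Drop any zero differences (none here) and take |d_i|.
|d| = [1, 1, 3, 3, 4, 4]
Step 2: Midrank |d_i| (ties get averaged ranks).
ranks: |1|->1.5, |1|->1.5, |3|->3.5, |3|->3.5, |4|->5.5, |4|->5.5
Step 3: Attach original signs; sum ranks with positive sign and with negative sign.
W+ = 3.5 = 3.5
W- = 1.5 + 1.5 + 3.5 + 5.5 + 5.5 = 17.5
(Check: W+ + W- = 21 should equal n(n+1)/2 = 21.)
Step 4: Test statistic W = min(W+, W-) = 3.5.
Step 5: Ties in |d|, so use the tie-corrected normal approximation.
        E[W] = n(n+1)/4 = 6*7/4 = 10.5.
        Tie groups: |d|=1 (t=2), |d|=3 (t=2), |d|=4 (t=2); sum(t^3 - t) = 18.
        Var[W] = n(n+1)(2n+1)/24 - sum(t^3-t)/48 = 546/24 - 18/48 = 22.375.
        z = (W - E[W]) / sqrt(Var[W]) = (3.5 - 10.5) / 4.7302 = -1.4798.
        Two-sided p = 2*Phi(z) = 0.138914.
Step 6: alpha = 0.1. fail to reject H0.

W+ = 3.5, W- = 17.5, W = min = 3.5, p = 0.138914, fail to reject H0.


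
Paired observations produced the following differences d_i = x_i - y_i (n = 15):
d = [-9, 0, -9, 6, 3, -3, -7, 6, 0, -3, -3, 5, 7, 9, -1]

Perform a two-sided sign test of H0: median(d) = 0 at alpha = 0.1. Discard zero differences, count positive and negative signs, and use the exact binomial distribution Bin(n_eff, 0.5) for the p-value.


Step 1: Discard zero differences. Original n = 15; n_eff = number of nonzero differences = 13.
Nonzero differences (with sign): -9, -9, +6, +3, -3, -7, +6, -3, -3, +5, +7, +9, -1
Step 2: Count signs: positive = 6, negative = 7.
Step 3: Under H0: P(positive) = 0.5, so the number of positives S ~ Bin(13, 0.5).
Step 4: Two-sided exact p-value = sum of Bin(13,0.5) probabilities at or below the observed probability = 1.000000.
Step 5: alpha = 0.1. fail to reject H0.

n_eff = 13, pos = 6, neg = 7, p = 1.000000, fail to reject H0.


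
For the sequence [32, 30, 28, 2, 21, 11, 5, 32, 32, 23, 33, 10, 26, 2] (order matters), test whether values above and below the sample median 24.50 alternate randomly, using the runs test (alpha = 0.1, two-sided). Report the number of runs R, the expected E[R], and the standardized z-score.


Step 1: Compute median = 24.50; label A = above, B = below.
Labels in order: AAABBBBAABABAB  (n_A = 7, n_B = 7)
Step 2: Count runs R = 8.
Step 3: Under H0 (random ordering), E[R] = 2*n_A*n_B/(n_A+n_B) + 1 = 2*7*7/14 + 1 = 8.0000.
        Var[R] = 2*n_A*n_B*(2*n_A*n_B - n_A - n_B) / ((n_A+n_B)^2 * (n_A+n_B-1)) = 8232/2548 = 3.2308.
        SD[R] = 1.7974.
Step 4: R = E[R], so z = 0 with no continuity correction.
Step 5: Two-sided p-value via normal approximation = 2*(1 - Phi(|z|)) = 1.000000.
Step 6: alpha = 0.1. fail to reject H0.

R = 8, z = 0.0000, p = 1.000000, fail to reject H0.


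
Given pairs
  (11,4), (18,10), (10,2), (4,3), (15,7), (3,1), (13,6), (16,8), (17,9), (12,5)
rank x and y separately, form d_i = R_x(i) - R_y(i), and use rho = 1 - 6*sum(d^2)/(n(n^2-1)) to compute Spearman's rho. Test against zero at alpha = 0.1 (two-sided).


Step 1: Rank x and y separately (midranks; no ties here).
rank(x): 11->4, 18->10, 10->3, 4->2, 15->7, 3->1, 13->6, 16->8, 17->9, 12->5
rank(y): 4->4, 10->10, 2->2, 3->3, 7->7, 1->1, 6->6, 8->8, 9->9, 5->5
Step 2: d_i = R_x(i) - R_y(i); compute d_i^2.
  (4-4)^2=0, (10-10)^2=0, (3-2)^2=1, (2-3)^2=1, (7-7)^2=0, (1-1)^2=0, (6-6)^2=0, (8-8)^2=0, (9-9)^2=0, (5-5)^2=0
sum(d^2) = 2.
Step 3: rho = 1 - 6*2 / (10*(10^2 - 1)) = 1 - 12/990 = 0.987879.
Step 4: Under H0, t = rho * sqrt((n-2)/(1-rho^2)) = 18.0003 ~ t(8).
Step 5: Two-sided p-value from the t-distribution with 8 df = 0.000000.
Step 6: alpha = 0.1. reject H0.

rho = 0.9879, p = 0.000000, reject H0 at alpha = 0.1.


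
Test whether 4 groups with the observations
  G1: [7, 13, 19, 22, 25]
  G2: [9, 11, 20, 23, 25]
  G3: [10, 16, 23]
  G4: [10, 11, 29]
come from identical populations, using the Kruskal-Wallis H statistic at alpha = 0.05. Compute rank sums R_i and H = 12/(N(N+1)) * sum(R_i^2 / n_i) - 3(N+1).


Step 1: Combine all N = 16 observations and assign midranks.
sorted (value, group, rank): (7,G1,1), (9,G2,2), (10,G3,3.5), (10,G4,3.5), (11,G2,5.5), (11,G4,5.5), (13,G1,7), (16,G3,8), (19,G1,9), (20,G2,10), (22,G1,11), (23,G2,12.5), (23,G3,12.5), (25,G1,14.5), (25,G2,14.5), (29,G4,16)
Step 2: Sum ranks within each group.
R_1 = 42.5 (n_1 = 5)
R_2 = 44.5 (n_2 = 5)
R_3 = 24 (n_3 = 3)
R_4 = 25 (n_4 = 3)
Step 3: H = 12/(N(N+1)) * sum(R_i^2/n_i) - 3(N+1)
     = 12/(16*17) * (42.5^2/5 + 44.5^2/5 + 24^2/3 + 25^2/3) - 3*17
     = 0.044118 * 1157.63 - 51
     = 0.072059.
Step 4: Ties present; correction factor C = 1 - 24/(16^3 - 16) = 0.994118. Corrected H = 0.072059 / 0.994118 = 0.072485.
Step 5: Under H0, H ~ chi^2(3); p-value = 0.994921.
Step 6: alpha = 0.05. fail to reject H0.

H = 0.0725, df = 3, p = 0.994921, fail to reject H0.


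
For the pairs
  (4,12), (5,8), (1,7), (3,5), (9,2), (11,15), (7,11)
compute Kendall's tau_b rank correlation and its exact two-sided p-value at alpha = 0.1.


Step 1: Enumerate the 21 unordered pairs (i,j) with i<j and classify each by sign(x_j-x_i) * sign(y_j-y_i).
  (1,2):dx=+1,dy=-4->D; (1,3):dx=-3,dy=-5->C; (1,4):dx=-1,dy=-7->C; (1,5):dx=+5,dy=-10->D
  (1,6):dx=+7,dy=+3->C; (1,7):dx=+3,dy=-1->D; (2,3):dx=-4,dy=-1->C; (2,4):dx=-2,dy=-3->C
  (2,5):dx=+4,dy=-6->D; (2,6):dx=+6,dy=+7->C; (2,7):dx=+2,dy=+3->C; (3,4):dx=+2,dy=-2->D
  (3,5):dx=+8,dy=-5->D; (3,6):dx=+10,dy=+8->C; (3,7):dx=+6,dy=+4->C; (4,5):dx=+6,dy=-3->D
  (4,6):dx=+8,dy=+10->C; (4,7):dx=+4,dy=+6->C; (5,6):dx=+2,dy=+13->C; (5,7):dx=-2,dy=+9->D
  (6,7):dx=-4,dy=-4->C
Step 2: C = 13, D = 8, total pairs = 21.
Step 3: tau = (C - D)/(n(n-1)/2) = (13 - 8)/21 = 0.238095.
Step 4: Exact two-sided p-value (enumerate n! = 5040 permutations of y under H0): p = 0.561905.
Step 5: alpha = 0.1. fail to reject H0.

tau_b = 0.2381 (C=13, D=8), p = 0.561905, fail to reject H0.


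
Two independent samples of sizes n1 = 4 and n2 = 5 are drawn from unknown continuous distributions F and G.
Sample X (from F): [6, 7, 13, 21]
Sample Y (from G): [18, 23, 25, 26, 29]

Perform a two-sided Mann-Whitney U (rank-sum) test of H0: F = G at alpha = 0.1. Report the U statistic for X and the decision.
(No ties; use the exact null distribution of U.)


Step 1: Combine and sort all 9 observations; assign midranks.
sorted (value, group): (6,X), (7,X), (13,X), (18,Y), (21,X), (23,Y), (25,Y), (26,Y), (29,Y)
ranks: 6->1, 7->2, 13->3, 18->4, 21->5, 23->6, 25->7, 26->8, 29->9
Step 2: Rank sum for X: R1 = 1 + 2 + 3 + 5 = 11.
Step 3: U_X = R1 - n1(n1+1)/2 = 11 - 4*5/2 = 11 - 10 = 1.
       U_Y = n1*n2 - U_X = 20 - 1 = 19.
Step 4: No ties, so the exact null distribution of U (based on enumerating the C(9,4) = 126 equally likely rank assignments) gives the two-sided p-value.
Step 5: p-value = 0.031746; compare to alpha = 0.1. reject H0.

U_X = 1, p = 0.031746, reject H0 at alpha = 0.1.


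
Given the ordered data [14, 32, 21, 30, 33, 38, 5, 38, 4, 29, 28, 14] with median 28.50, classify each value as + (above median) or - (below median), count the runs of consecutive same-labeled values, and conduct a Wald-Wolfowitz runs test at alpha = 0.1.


Step 1: Compute median = 28.50; label A = above, B = below.
Labels in order: BABAAABABABB  (n_A = 6, n_B = 6)
Step 2: Count runs R = 9.
Step 3: Under H0 (random ordering), E[R] = 2*n_A*n_B/(n_A+n_B) + 1 = 2*6*6/12 + 1 = 7.0000.
        Var[R] = 2*n_A*n_B*(2*n_A*n_B - n_A - n_B) / ((n_A+n_B)^2 * (n_A+n_B-1)) = 4320/1584 = 2.7273.
        SD[R] = 1.6514.
Step 4: Continuity-corrected z = (R - 0.5 - E[R]) / SD[R] = (9 - 0.5 - 7.0000) / 1.6514 = 0.9083.
Step 5: Two-sided p-value via normal approximation = 2*(1 - Phi(|z|)) = 0.363722.
Step 6: alpha = 0.1. fail to reject H0.

R = 9, z = 0.9083, p = 0.363722, fail to reject H0.


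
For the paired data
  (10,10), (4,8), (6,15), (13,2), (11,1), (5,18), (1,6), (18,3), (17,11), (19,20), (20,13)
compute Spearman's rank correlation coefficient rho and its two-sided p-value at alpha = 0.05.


Step 1: Rank x and y separately (midranks; no ties here).
rank(x): 10->5, 4->2, 6->4, 13->7, 11->6, 5->3, 1->1, 18->9, 17->8, 19->10, 20->11
rank(y): 10->6, 8->5, 15->9, 2->2, 1->1, 18->10, 6->4, 3->3, 11->7, 20->11, 13->8
Step 2: d_i = R_x(i) - R_y(i); compute d_i^2.
  (5-6)^2=1, (2-5)^2=9, (4-9)^2=25, (7-2)^2=25, (6-1)^2=25, (3-10)^2=49, (1-4)^2=9, (9-3)^2=36, (8-7)^2=1, (10-11)^2=1, (11-8)^2=9
sum(d^2) = 190.
Step 3: rho = 1 - 6*190 / (11*(11^2 - 1)) = 1 - 1140/1320 = 0.136364.
Step 4: Under H0, t = rho * sqrt((n-2)/(1-rho^2)) = 0.4129 ~ t(9).
Step 5: Two-sided p-value from the t-distribution with 9 df = 0.689309.
Step 6: alpha = 0.05. fail to reject H0.

rho = 0.1364, p = 0.689309, fail to reject H0 at alpha = 0.05.


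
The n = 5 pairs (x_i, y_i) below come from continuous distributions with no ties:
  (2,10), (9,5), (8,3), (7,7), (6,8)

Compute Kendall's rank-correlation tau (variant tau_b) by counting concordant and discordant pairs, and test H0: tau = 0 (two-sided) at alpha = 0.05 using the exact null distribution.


Step 1: Enumerate the 10 unordered pairs (i,j) with i<j and classify each by sign(x_j-x_i) * sign(y_j-y_i).
  (1,2):dx=+7,dy=-5->D; (1,3):dx=+6,dy=-7->D; (1,4):dx=+5,dy=-3->D; (1,5):dx=+4,dy=-2->D
  (2,3):dx=-1,dy=-2->C; (2,4):dx=-2,dy=+2->D; (2,5):dx=-3,dy=+3->D; (3,4):dx=-1,dy=+4->D
  (3,5):dx=-2,dy=+5->D; (4,5):dx=-1,dy=+1->D
Step 2: C = 1, D = 9, total pairs = 10.
Step 3: tau = (C - D)/(n(n-1)/2) = (1 - 9)/10 = -0.800000.
Step 4: Exact two-sided p-value (enumerate n! = 120 permutations of y under H0): p = 0.083333.
Step 5: alpha = 0.05. fail to reject H0.

tau_b = -0.8000 (C=1, D=9), p = 0.083333, fail to reject H0.


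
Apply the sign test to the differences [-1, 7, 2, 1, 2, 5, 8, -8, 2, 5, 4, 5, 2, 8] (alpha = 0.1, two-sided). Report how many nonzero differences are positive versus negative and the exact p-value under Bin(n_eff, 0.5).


Step 1: Discard zero differences. Original n = 14; n_eff = number of nonzero differences = 14.
Nonzero differences (with sign): -1, +7, +2, +1, +2, +5, +8, -8, +2, +5, +4, +5, +2, +8
Step 2: Count signs: positive = 12, negative = 2.
Step 3: Under H0: P(positive) = 0.5, so the number of positives S ~ Bin(14, 0.5).
Step 4: Two-sided exact p-value = sum of Bin(14,0.5) probabilities at or below the observed probability = 0.012939.
Step 5: alpha = 0.1. reject H0.

n_eff = 14, pos = 12, neg = 2, p = 0.012939, reject H0.


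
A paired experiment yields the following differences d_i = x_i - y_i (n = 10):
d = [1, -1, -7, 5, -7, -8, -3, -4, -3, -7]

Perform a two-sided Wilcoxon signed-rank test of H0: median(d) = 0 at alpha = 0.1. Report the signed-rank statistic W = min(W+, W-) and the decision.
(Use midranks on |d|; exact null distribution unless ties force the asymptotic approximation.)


Step 1: Drop any zero differences (none here) and take |d_i|.
|d| = [1, 1, 7, 5, 7, 8, 3, 4, 3, 7]
Step 2: Midrank |d_i| (ties get averaged ranks).
ranks: |1|->1.5, |1|->1.5, |7|->8, |5|->6, |7|->8, |8|->10, |3|->3.5, |4|->5, |3|->3.5, |7|->8
Step 3: Attach original signs; sum ranks with positive sign and with negative sign.
W+ = 1.5 + 6 = 7.5
W- = 1.5 + 8 + 8 + 10 + 3.5 + 5 + 3.5 + 8 = 47.5
(Check: W+ + W- = 55 should equal n(n+1)/2 = 55.)
Step 4: Test statistic W = min(W+, W-) = 7.5.
Step 5: Ties in |d|, so use the tie-corrected normal approximation.
        E[W] = n(n+1)/4 = 10*11/4 = 27.5.
        Tie groups: |d|=1 (t=2), |d|=3 (t=2), |d|=7 (t=3); sum(t^3 - t) = 36.
        Var[W] = n(n+1)(2n+1)/24 - sum(t^3-t)/48 = 2310/24 - 36/48 = 95.5.
        z = (W - E[W]) / sqrt(Var[W]) = (7.5 - 27.5) / 9.7724 = -2.0466.
        Two-sided p = 2*Phi(z) = 0.040700.
Step 6: alpha = 0.1. reject H0.

W+ = 7.5, W- = 47.5, W = min = 7.5, p = 0.040700, reject H0.


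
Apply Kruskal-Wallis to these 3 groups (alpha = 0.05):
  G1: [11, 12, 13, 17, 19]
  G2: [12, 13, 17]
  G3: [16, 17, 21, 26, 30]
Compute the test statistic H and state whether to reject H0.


Step 1: Combine all N = 13 observations and assign midranks.
sorted (value, group, rank): (11,G1,1), (12,G1,2.5), (12,G2,2.5), (13,G1,4.5), (13,G2,4.5), (16,G3,6), (17,G1,8), (17,G2,8), (17,G3,8), (19,G1,10), (21,G3,11), (26,G3,12), (30,G3,13)
Step 2: Sum ranks within each group.
R_1 = 26 (n_1 = 5)
R_2 = 15 (n_2 = 3)
R_3 = 50 (n_3 = 5)
Step 3: H = 12/(N(N+1)) * sum(R_i^2/n_i) - 3(N+1)
     = 12/(13*14) * (26^2/5 + 15^2/3 + 50^2/5) - 3*14
     = 0.065934 * 710.2 - 42
     = 4.826374.
Step 4: Ties present; correction factor C = 1 - 36/(13^3 - 13) = 0.983516. Corrected H = 4.826374 / 0.983516 = 4.907263.
Step 5: Under H0, H ~ chi^2(2); p-value = 0.085981.
Step 6: alpha = 0.05. fail to reject H0.

H = 4.9073, df = 2, p = 0.085981, fail to reject H0.


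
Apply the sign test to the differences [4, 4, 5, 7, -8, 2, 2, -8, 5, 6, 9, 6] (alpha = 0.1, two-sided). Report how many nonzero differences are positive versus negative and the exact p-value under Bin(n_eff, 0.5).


Step 1: Discard zero differences. Original n = 12; n_eff = number of nonzero differences = 12.
Nonzero differences (with sign): +4, +4, +5, +7, -8, +2, +2, -8, +5, +6, +9, +6
Step 2: Count signs: positive = 10, negative = 2.
Step 3: Under H0: P(positive) = 0.5, so the number of positives S ~ Bin(12, 0.5).
Step 4: Two-sided exact p-value = sum of Bin(12,0.5) probabilities at or below the observed probability = 0.038574.
Step 5: alpha = 0.1. reject H0.

n_eff = 12, pos = 10, neg = 2, p = 0.038574, reject H0.


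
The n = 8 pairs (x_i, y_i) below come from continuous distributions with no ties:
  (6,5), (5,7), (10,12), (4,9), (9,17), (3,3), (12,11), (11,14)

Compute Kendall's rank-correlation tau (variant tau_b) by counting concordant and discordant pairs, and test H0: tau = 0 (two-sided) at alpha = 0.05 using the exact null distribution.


Step 1: Enumerate the 28 unordered pairs (i,j) with i<j and classify each by sign(x_j-x_i) * sign(y_j-y_i).
  (1,2):dx=-1,dy=+2->D; (1,3):dx=+4,dy=+7->C; (1,4):dx=-2,dy=+4->D; (1,5):dx=+3,dy=+12->C
  (1,6):dx=-3,dy=-2->C; (1,7):dx=+6,dy=+6->C; (1,8):dx=+5,dy=+9->C; (2,3):dx=+5,dy=+5->C
  (2,4):dx=-1,dy=+2->D; (2,5):dx=+4,dy=+10->C; (2,6):dx=-2,dy=-4->C; (2,7):dx=+7,dy=+4->C
  (2,8):dx=+6,dy=+7->C; (3,4):dx=-6,dy=-3->C; (3,5):dx=-1,dy=+5->D; (3,6):dx=-7,dy=-9->C
  (3,7):dx=+2,dy=-1->D; (3,8):dx=+1,dy=+2->C; (4,5):dx=+5,dy=+8->C; (4,6):dx=-1,dy=-6->C
  (4,7):dx=+8,dy=+2->C; (4,8):dx=+7,dy=+5->C; (5,6):dx=-6,dy=-14->C; (5,7):dx=+3,dy=-6->D
  (5,8):dx=+2,dy=-3->D; (6,7):dx=+9,dy=+8->C; (6,8):dx=+8,dy=+11->C; (7,8):dx=-1,dy=+3->D
Step 2: C = 20, D = 8, total pairs = 28.
Step 3: tau = (C - D)/(n(n-1)/2) = (20 - 8)/28 = 0.428571.
Step 4: Exact two-sided p-value (enumerate n! = 40320 permutations of y under H0): p = 0.178869.
Step 5: alpha = 0.05. fail to reject H0.

tau_b = 0.4286 (C=20, D=8), p = 0.178869, fail to reject H0.


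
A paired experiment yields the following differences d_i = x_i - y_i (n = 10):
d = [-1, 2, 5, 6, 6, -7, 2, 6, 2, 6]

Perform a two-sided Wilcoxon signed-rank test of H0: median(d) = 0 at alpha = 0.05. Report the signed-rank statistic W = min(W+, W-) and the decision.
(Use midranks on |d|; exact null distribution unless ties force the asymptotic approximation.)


Step 1: Drop any zero differences (none here) and take |d_i|.
|d| = [1, 2, 5, 6, 6, 7, 2, 6, 2, 6]
Step 2: Midrank |d_i| (ties get averaged ranks).
ranks: |1|->1, |2|->3, |5|->5, |6|->7.5, |6|->7.5, |7|->10, |2|->3, |6|->7.5, |2|->3, |6|->7.5
Step 3: Attach original signs; sum ranks with positive sign and with negative sign.
W+ = 3 + 5 + 7.5 + 7.5 + 3 + 7.5 + 3 + 7.5 = 44
W- = 1 + 10 = 11
(Check: W+ + W- = 55 should equal n(n+1)/2 = 55.)
Step 4: Test statistic W = min(W+, W-) = 11.
Step 5: Ties in |d|, so use the tie-corrected normal approximation.
        E[W] = n(n+1)/4 = 10*11/4 = 27.5.
        Tie groups: |d|=2 (t=3), |d|=6 (t=4); sum(t^3 - t) = 84.
        Var[W] = n(n+1)(2n+1)/24 - sum(t^3-t)/48 = 2310/24 - 84/48 = 94.5.
        z = (W - E[W]) / sqrt(Var[W]) = (11 - 27.5) / 9.7211 = -1.6973.
        Two-sided p = 2*Phi(z) = 0.089633.
Step 6: alpha = 0.05. fail to reject H0.

W+ = 44, W- = 11, W = min = 11, p = 0.089633, fail to reject H0.


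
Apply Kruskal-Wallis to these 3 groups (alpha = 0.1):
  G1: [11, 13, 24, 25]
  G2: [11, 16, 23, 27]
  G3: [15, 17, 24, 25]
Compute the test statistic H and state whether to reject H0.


Step 1: Combine all N = 12 observations and assign midranks.
sorted (value, group, rank): (11,G1,1.5), (11,G2,1.5), (13,G1,3), (15,G3,4), (16,G2,5), (17,G3,6), (23,G2,7), (24,G1,8.5), (24,G3,8.5), (25,G1,10.5), (25,G3,10.5), (27,G2,12)
Step 2: Sum ranks within each group.
R_1 = 23.5 (n_1 = 4)
R_2 = 25.5 (n_2 = 4)
R_3 = 29 (n_3 = 4)
Step 3: H = 12/(N(N+1)) * sum(R_i^2/n_i) - 3(N+1)
     = 12/(12*13) * (23.5^2/4 + 25.5^2/4 + 29^2/4) - 3*13
     = 0.076923 * 510.875 - 39
     = 0.298077.
Step 4: Ties present; correction factor C = 1 - 18/(12^3 - 12) = 0.989510. Corrected H = 0.298077 / 0.989510 = 0.301237.
Step 5: Under H0, H ~ chi^2(2); p-value = 0.860176.
Step 6: alpha = 0.1. fail to reject H0.

H = 0.3012, df = 2, p = 0.860176, fail to reject H0.


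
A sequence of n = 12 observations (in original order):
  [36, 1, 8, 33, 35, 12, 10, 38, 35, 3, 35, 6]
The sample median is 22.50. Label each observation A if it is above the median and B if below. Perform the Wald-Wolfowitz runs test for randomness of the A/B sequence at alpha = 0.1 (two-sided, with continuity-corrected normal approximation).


Step 1: Compute median = 22.50; label A = above, B = below.
Labels in order: ABBAABBAABAB  (n_A = 6, n_B = 6)
Step 2: Count runs R = 8.
Step 3: Under H0 (random ordering), E[R] = 2*n_A*n_B/(n_A+n_B) + 1 = 2*6*6/12 + 1 = 7.0000.
        Var[R] = 2*n_A*n_B*(2*n_A*n_B - n_A - n_B) / ((n_A+n_B)^2 * (n_A+n_B-1)) = 4320/1584 = 2.7273.
        SD[R] = 1.6514.
Step 4: Continuity-corrected z = (R - 0.5 - E[R]) / SD[R] = (8 - 0.5 - 7.0000) / 1.6514 = 0.3028.
Step 5: Two-sided p-value via normal approximation = 2*(1 - Phi(|z|)) = 0.762069.
Step 6: alpha = 0.1. fail to reject H0.

R = 8, z = 0.3028, p = 0.762069, fail to reject H0.


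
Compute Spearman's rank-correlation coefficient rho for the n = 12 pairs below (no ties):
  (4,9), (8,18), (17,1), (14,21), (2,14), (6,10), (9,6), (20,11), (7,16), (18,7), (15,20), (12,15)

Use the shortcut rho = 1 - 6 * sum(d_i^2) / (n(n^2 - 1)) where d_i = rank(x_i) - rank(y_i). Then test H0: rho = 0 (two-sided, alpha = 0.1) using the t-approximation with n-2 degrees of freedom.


Step 1: Rank x and y separately (midranks; no ties here).
rank(x): 4->2, 8->5, 17->10, 14->8, 2->1, 6->3, 9->6, 20->12, 7->4, 18->11, 15->9, 12->7
rank(y): 9->4, 18->10, 1->1, 21->12, 14->7, 10->5, 6->2, 11->6, 16->9, 7->3, 20->11, 15->8
Step 2: d_i = R_x(i) - R_y(i); compute d_i^2.
  (2-4)^2=4, (5-10)^2=25, (10-1)^2=81, (8-12)^2=16, (1-7)^2=36, (3-5)^2=4, (6-2)^2=16, (12-6)^2=36, (4-9)^2=25, (11-3)^2=64, (9-11)^2=4, (7-8)^2=1
sum(d^2) = 312.
Step 3: rho = 1 - 6*312 / (12*(12^2 - 1)) = 1 - 1872/1716 = -0.090909.
Step 4: Under H0, t = rho * sqrt((n-2)/(1-rho^2)) = -0.2887 ~ t(10).
Step 5: Two-sided p-value from the t-distribution with 10 df = 0.778725.
Step 6: alpha = 0.1. fail to reject H0.

rho = -0.0909, p = 0.778725, fail to reject H0 at alpha = 0.1.


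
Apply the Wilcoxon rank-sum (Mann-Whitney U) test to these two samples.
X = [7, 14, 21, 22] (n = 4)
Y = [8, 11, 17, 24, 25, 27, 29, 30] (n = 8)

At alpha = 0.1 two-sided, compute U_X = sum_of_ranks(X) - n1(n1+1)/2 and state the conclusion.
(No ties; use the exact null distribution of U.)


Step 1: Combine and sort all 12 observations; assign midranks.
sorted (value, group): (7,X), (8,Y), (11,Y), (14,X), (17,Y), (21,X), (22,X), (24,Y), (25,Y), (27,Y), (29,Y), (30,Y)
ranks: 7->1, 8->2, 11->3, 14->4, 17->5, 21->6, 22->7, 24->8, 25->9, 27->10, 29->11, 30->12
Step 2: Rank sum for X: R1 = 1 + 4 + 6 + 7 = 18.
Step 3: U_X = R1 - n1(n1+1)/2 = 18 - 4*5/2 = 18 - 10 = 8.
       U_Y = n1*n2 - U_X = 32 - 8 = 24.
Step 4: No ties, so the exact null distribution of U (based on enumerating the C(12,4) = 495 equally likely rank assignments) gives the two-sided p-value.
Step 5: p-value = 0.214141; compare to alpha = 0.1. fail to reject H0.

U_X = 8, p = 0.214141, fail to reject H0 at alpha = 0.1.


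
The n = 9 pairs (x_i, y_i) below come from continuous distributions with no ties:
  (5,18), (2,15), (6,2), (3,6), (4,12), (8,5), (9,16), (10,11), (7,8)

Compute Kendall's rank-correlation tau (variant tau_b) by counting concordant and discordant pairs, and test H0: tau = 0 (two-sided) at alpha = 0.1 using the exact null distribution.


Step 1: Enumerate the 36 unordered pairs (i,j) with i<j and classify each by sign(x_j-x_i) * sign(y_j-y_i).
  (1,2):dx=-3,dy=-3->C; (1,3):dx=+1,dy=-16->D; (1,4):dx=-2,dy=-12->C; (1,5):dx=-1,dy=-6->C
  (1,6):dx=+3,dy=-13->D; (1,7):dx=+4,dy=-2->D; (1,8):dx=+5,dy=-7->D; (1,9):dx=+2,dy=-10->D
  (2,3):dx=+4,dy=-13->D; (2,4):dx=+1,dy=-9->D; (2,5):dx=+2,dy=-3->D; (2,6):dx=+6,dy=-10->D
  (2,7):dx=+7,dy=+1->C; (2,8):dx=+8,dy=-4->D; (2,9):dx=+5,dy=-7->D; (3,4):dx=-3,dy=+4->D
  (3,5):dx=-2,dy=+10->D; (3,6):dx=+2,dy=+3->C; (3,7):dx=+3,dy=+14->C; (3,8):dx=+4,dy=+9->C
  (3,9):dx=+1,dy=+6->C; (4,5):dx=+1,dy=+6->C; (4,6):dx=+5,dy=-1->D; (4,7):dx=+6,dy=+10->C
  (4,8):dx=+7,dy=+5->C; (4,9):dx=+4,dy=+2->C; (5,6):dx=+4,dy=-7->D; (5,7):dx=+5,dy=+4->C
  (5,8):dx=+6,dy=-1->D; (5,9):dx=+3,dy=-4->D; (6,7):dx=+1,dy=+11->C; (6,8):dx=+2,dy=+6->C
  (6,9):dx=-1,dy=+3->D; (7,8):dx=+1,dy=-5->D; (7,9):dx=-2,dy=-8->C; (8,9):dx=-3,dy=-3->C
Step 2: C = 17, D = 19, total pairs = 36.
Step 3: tau = (C - D)/(n(n-1)/2) = (17 - 19)/36 = -0.055556.
Step 4: Exact two-sided p-value (enumerate n! = 362880 permutations of y under H0): p = 0.919455.
Step 5: alpha = 0.1. fail to reject H0.

tau_b = -0.0556 (C=17, D=19), p = 0.919455, fail to reject H0.


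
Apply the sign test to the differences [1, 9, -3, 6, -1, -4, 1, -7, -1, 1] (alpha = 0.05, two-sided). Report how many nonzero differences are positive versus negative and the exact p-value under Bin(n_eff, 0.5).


Step 1: Discard zero differences. Original n = 10; n_eff = number of nonzero differences = 10.
Nonzero differences (with sign): +1, +9, -3, +6, -1, -4, +1, -7, -1, +1
Step 2: Count signs: positive = 5, negative = 5.
Step 3: Under H0: P(positive) = 0.5, so the number of positives S ~ Bin(10, 0.5).
Step 4: Two-sided exact p-value = sum of Bin(10,0.5) probabilities at or below the observed probability = 1.000000.
Step 5: alpha = 0.05. fail to reject H0.

n_eff = 10, pos = 5, neg = 5, p = 1.000000, fail to reject H0.


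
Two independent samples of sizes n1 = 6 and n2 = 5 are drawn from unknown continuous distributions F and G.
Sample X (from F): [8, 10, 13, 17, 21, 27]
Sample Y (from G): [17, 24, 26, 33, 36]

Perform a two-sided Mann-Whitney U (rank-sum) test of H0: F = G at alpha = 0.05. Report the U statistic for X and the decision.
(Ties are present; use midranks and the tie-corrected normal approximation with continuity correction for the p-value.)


Step 1: Combine and sort all 11 observations; assign midranks.
sorted (value, group): (8,X), (10,X), (13,X), (17,X), (17,Y), (21,X), (24,Y), (26,Y), (27,X), (33,Y), (36,Y)
ranks: 8->1, 10->2, 13->3, 17->4.5, 17->4.5, 21->6, 24->7, 26->8, 27->9, 33->10, 36->11
Step 2: Rank sum for X: R1 = 1 + 2 + 3 + 4.5 + 6 + 9 = 25.5.
Step 3: U_X = R1 - n1(n1+1)/2 = 25.5 - 6*7/2 = 25.5 - 21 = 4.5.
       U_Y = n1*n2 - U_X = 30 - 4.5 = 25.5.
Step 4: Ties are present, so use the tie-corrected normal approximation (with continuity correction) for the p-value.
Step 5: p-value = 0.067264; compare to alpha = 0.05. fail to reject H0.

U_X = 4.5, p = 0.067264, fail to reject H0 at alpha = 0.05.


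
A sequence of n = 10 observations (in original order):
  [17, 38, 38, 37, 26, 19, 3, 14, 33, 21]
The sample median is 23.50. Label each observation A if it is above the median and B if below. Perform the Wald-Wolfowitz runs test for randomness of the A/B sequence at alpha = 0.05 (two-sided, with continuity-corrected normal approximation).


Step 1: Compute median = 23.50; label A = above, B = below.
Labels in order: BAAAABBBAB  (n_A = 5, n_B = 5)
Step 2: Count runs R = 5.
Step 3: Under H0 (random ordering), E[R] = 2*n_A*n_B/(n_A+n_B) + 1 = 2*5*5/10 + 1 = 6.0000.
        Var[R] = 2*n_A*n_B*(2*n_A*n_B - n_A - n_B) / ((n_A+n_B)^2 * (n_A+n_B-1)) = 2000/900 = 2.2222.
        SD[R] = 1.4907.
Step 4: Continuity-corrected z = (R + 0.5 - E[R]) / SD[R] = (5 + 0.5 - 6.0000) / 1.4907 = -0.3354.
Step 5: Two-sided p-value via normal approximation = 2*(1 - Phi(|z|)) = 0.737316.
Step 6: alpha = 0.05. fail to reject H0.

R = 5, z = -0.3354, p = 0.737316, fail to reject H0.


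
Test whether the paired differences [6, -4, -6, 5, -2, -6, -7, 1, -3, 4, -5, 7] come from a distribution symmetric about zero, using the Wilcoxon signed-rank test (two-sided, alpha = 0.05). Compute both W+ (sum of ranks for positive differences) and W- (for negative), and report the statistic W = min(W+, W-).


Step 1: Drop any zero differences (none here) and take |d_i|.
|d| = [6, 4, 6, 5, 2, 6, 7, 1, 3, 4, 5, 7]
Step 2: Midrank |d_i| (ties get averaged ranks).
ranks: |6|->9, |4|->4.5, |6|->9, |5|->6.5, |2|->2, |6|->9, |7|->11.5, |1|->1, |3|->3, |4|->4.5, |5|->6.5, |7|->11.5
Step 3: Attach original signs; sum ranks with positive sign and with negative sign.
W+ = 9 + 6.5 + 1 + 4.5 + 11.5 = 32.5
W- = 4.5 + 9 + 2 + 9 + 11.5 + 3 + 6.5 = 45.5
(Check: W+ + W- = 78 should equal n(n+1)/2 = 78.)
Step 4: Test statistic W = min(W+, W-) = 32.5.
Step 5: Ties in |d|, so use the tie-corrected normal approximation.
        E[W] = n(n+1)/4 = 12*13/4 = 39.
        Tie groups: |d|=4 (t=2), |d|=5 (t=2), |d|=6 (t=3), |d|=7 (t=2); sum(t^3 - t) = 42.
        Var[W] = n(n+1)(2n+1)/24 - sum(t^3-t)/48 = 3900/24 - 42/48 = 161.625.
        z = (W - E[W]) / sqrt(Var[W]) = (32.5 - 39) / 12.7132 = -0.5113.
        Two-sided p = 2*Phi(z) = 0.609155.
Step 6: alpha = 0.05. fail to reject H0.

W+ = 32.5, W- = 45.5, W = min = 32.5, p = 0.609155, fail to reject H0.


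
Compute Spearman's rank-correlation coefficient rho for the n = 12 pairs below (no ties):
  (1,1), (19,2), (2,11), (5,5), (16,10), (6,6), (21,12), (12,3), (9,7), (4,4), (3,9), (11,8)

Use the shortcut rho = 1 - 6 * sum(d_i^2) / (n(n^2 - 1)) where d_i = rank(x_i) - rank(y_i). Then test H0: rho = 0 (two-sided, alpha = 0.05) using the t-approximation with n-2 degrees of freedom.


Step 1: Rank x and y separately (midranks; no ties here).
rank(x): 1->1, 19->11, 2->2, 5->5, 16->10, 6->6, 21->12, 12->9, 9->7, 4->4, 3->3, 11->8
rank(y): 1->1, 2->2, 11->11, 5->5, 10->10, 6->6, 12->12, 3->3, 7->7, 4->4, 9->9, 8->8
Step 2: d_i = R_x(i) - R_y(i); compute d_i^2.
  (1-1)^2=0, (11-2)^2=81, (2-11)^2=81, (5-5)^2=0, (10-10)^2=0, (6-6)^2=0, (12-12)^2=0, (9-3)^2=36, (7-7)^2=0, (4-4)^2=0, (3-9)^2=36, (8-8)^2=0
sum(d^2) = 234.
Step 3: rho = 1 - 6*234 / (12*(12^2 - 1)) = 1 - 1404/1716 = 0.181818.
Step 4: Under H0, t = rho * sqrt((n-2)/(1-rho^2)) = 0.5847 ~ t(10).
Step 5: Two-sided p-value from the t-distribution with 10 df = 0.571701.
Step 6: alpha = 0.05. fail to reject H0.

rho = 0.1818, p = 0.571701, fail to reject H0 at alpha = 0.05.


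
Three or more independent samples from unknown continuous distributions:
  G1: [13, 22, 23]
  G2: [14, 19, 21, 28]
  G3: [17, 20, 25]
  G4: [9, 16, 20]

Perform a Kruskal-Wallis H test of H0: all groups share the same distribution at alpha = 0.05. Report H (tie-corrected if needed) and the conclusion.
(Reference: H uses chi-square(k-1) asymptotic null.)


Step 1: Combine all N = 13 observations and assign midranks.
sorted (value, group, rank): (9,G4,1), (13,G1,2), (14,G2,3), (16,G4,4), (17,G3,5), (19,G2,6), (20,G3,7.5), (20,G4,7.5), (21,G2,9), (22,G1,10), (23,G1,11), (25,G3,12), (28,G2,13)
Step 2: Sum ranks within each group.
R_1 = 23 (n_1 = 3)
R_2 = 31 (n_2 = 4)
R_3 = 24.5 (n_3 = 3)
R_4 = 12.5 (n_4 = 3)
Step 3: H = 12/(N(N+1)) * sum(R_i^2/n_i) - 3(N+1)
     = 12/(13*14) * (23^2/3 + 31^2/4 + 24.5^2/3 + 12.5^2/3) - 3*14
     = 0.065934 * 668.75 - 42
     = 2.093407.
Step 4: Ties present; correction factor C = 1 - 6/(13^3 - 13) = 0.997253. Corrected H = 2.093407 / 0.997253 = 2.099174.
Step 5: Under H0, H ~ chi^2(3); p-value = 0.552080.
Step 6: alpha = 0.05. fail to reject H0.

H = 2.0992, df = 3, p = 0.552080, fail to reject H0.
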